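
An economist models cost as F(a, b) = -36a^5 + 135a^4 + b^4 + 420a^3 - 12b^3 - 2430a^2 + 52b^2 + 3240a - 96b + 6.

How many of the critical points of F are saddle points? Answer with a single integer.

6

F separates as a function of a plus a function of b, so ∇F=0 decouples.
∂F/∂a = -180(a - 3)(a - 2)(a - 1)(a + 3) = 0 at a ∈ {-3, 1, 2, 3}; ∂F/∂b = 4(b - 4)(b - 3)(b - 2) = 0 at b ∈ {2, 3, 4}.
The Hessian is diagonal: diag(F_aa, F_bb). Second derivatives: F_aa(-3)=21600, F_aa(1)=-1440, F_aa(2)=900, F_aa(3)=-2160; F_bb(2)=8, F_bb(3)=-4, F_bb(4)=8.
Saddle points occur where the two diagonal entries have opposite signs: (-3, 3), (1, 2), (1, 4), (2, 3), (3, 2), (3, 4). Count: 6.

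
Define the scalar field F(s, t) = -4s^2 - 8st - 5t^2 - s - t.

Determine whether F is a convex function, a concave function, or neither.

concave

F is quadratic, so its Hessian is the constant matrix H = [[-8, -8], [-8, -10]].
det(H) = 16, tr(H) = -18.
det(H) > 0 and tr(H) < 0, so H is negative definite everywhere: concave.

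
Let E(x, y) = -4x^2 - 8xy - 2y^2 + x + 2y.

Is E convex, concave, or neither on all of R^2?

neither

E is quadratic, so its Hessian is the constant matrix H = [[-8, -8], [-8, -4]].
det(H) = -32, tr(H) = -12.
det(H) < 0, so H is indefinite: neither convex nor concave.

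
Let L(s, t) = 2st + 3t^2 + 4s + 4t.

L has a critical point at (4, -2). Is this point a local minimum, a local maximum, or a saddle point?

The Hessian of L is constant: H = [[0, 2], [2, 6]].
det(H) = 0·6 − 2² = -4.
Since det(H) < 0, H is indefinite and the critical point is a saddle point.

saddle point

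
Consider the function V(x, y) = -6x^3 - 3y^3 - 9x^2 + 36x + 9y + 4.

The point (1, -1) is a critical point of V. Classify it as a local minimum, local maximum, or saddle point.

saddle point

The mixed partial ∂²V/∂x∂y is 0, so the Hessian at any point is diag(V_xx, V_yy) = diag(-18(2x + 1), -18y).
At (1, -1): H = diag(-54, 18).
The eigenvalues have opposite signs, so H is indefinite: a saddle point.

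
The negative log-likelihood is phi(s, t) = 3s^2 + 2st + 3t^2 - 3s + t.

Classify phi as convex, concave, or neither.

phi is quadratic, so its Hessian is the constant matrix H = [[6, 2], [2, 6]].
det(H) = 32, tr(H) = 12.
det(H) > 0 and tr(H) > 0, so H is positive definite everywhere: convex.

convex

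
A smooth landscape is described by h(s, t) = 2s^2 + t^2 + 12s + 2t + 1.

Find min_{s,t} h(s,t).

h(s,t) separates as P(s) + Q(t) + 1, so its minimum is min P + min Q + 1.
P'(s) = 4s + 12 vanishes at s ∈ {-3}; Q'(t) = 2(t + 1) vanishes at t ∈ {-1}.
Local minima of P (where P''>0): P(-3)=-18. Local minima of Q: Q(-1)=-1.
So the global minimum of h is P(-3) + Q(-1) + 1 = -18 − 1 + 1 = -18, attained at (-3, -1).

-18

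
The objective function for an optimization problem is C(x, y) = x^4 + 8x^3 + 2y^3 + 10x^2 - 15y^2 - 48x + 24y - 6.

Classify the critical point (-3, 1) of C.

The mixed partial ∂²C/∂x∂y is 0, so the Hessian at any point is diag(C_xx, C_yy) = diag(4(3x^2 + 12x + 5), 6(2y - 5)).
At (-3, 1): H = diag(-16, -18).
Both eigenvalues are negative, so H is negative definite: a local maximum.

local maximum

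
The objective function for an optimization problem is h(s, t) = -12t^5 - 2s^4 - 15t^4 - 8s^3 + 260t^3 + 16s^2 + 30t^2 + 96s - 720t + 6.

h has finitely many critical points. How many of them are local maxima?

h separates as a function of s plus a function of t, so ∇h=0 decouples.
∂h/∂s = -8(s - 2)(s + 2)(s + 3) = 0 at s ∈ {-3, -2, 2}; ∂h/∂t = -60(t - 3)(t - 1)(t + 1)(t + 4) = 0 at t ∈ {-4, -1, 1, 3}.
The Hessian is diagonal: diag(h_ss, h_tt). Second derivatives: h_ss(-3)=-40, h_ss(-2)=32, h_ss(2)=-160; h_tt(-4)=6300, h_tt(-1)=-1440, h_tt(1)=1200, h_tt(3)=-3360.
Local maxima occur where both diagonal entries negative: (-3, -1), (-3, 3), (2, -1), (2, 3). Count: 4.

4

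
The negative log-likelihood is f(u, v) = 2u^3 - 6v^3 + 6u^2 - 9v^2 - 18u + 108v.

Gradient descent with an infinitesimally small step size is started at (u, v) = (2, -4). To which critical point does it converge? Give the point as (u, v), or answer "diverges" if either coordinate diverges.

(1, -3)

f is separable, so gradient descent decouples: u follows -∂f/∂u, v follows -∂f/∂v.
∂f/∂u = 6(u - 1)(u + 3); at u=2 this is 30, so u decreases.
∂f/∂v = -18(v - 2)(v + 3); at v=-4 this is -108, so v increases.
u converges to its nearest critical value 1 (a local min of the u-part); v converges to -3. The iterate converges to (1, -3).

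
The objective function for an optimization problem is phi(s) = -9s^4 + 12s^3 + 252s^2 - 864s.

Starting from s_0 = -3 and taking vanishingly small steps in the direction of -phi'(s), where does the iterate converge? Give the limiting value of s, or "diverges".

2

phi'(s) = -36(s - 3)(s - 2)(s + 4), so phi'(-3) = -1080.
Gradient descent moves in the -phi' direction, i.e. s is increasing.
The nearest critical point in that direction is s = 2, where phi'' = 216 > 0 (a local minimum). The iterate converges there.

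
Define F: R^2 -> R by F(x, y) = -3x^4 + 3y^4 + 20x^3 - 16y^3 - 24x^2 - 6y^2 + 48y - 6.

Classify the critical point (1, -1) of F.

local minimum

The mixed partial ∂²F/∂x∂y is 0, so the Hessian at any point is diag(F_xx, F_yy) = diag(12(-3x^2 + 10x - 4), 12(3y^2 - 8y - 1)).
At (1, -1): H = diag(36, 120).
Both eigenvalues are positive, so H is positive definite: a local minimum.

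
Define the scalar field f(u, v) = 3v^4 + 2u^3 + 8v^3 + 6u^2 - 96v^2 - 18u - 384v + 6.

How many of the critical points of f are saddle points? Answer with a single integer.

f separates as a function of u plus a function of v, so ∇f=0 decouples.
∂f/∂u = 6(u - 1)(u + 3) = 0 at u ∈ {-3, 1}; ∂f/∂v = 12(v - 4)(v + 2)(v + 4) = 0 at v ∈ {-4, -2, 4}.
The Hessian is diagonal: diag(f_uu, f_vv). Second derivatives: f_uu(-3)=-24, f_uu(1)=24; f_vv(-4)=192, f_vv(-2)=-144, f_vv(4)=576.
Saddle points occur where the two diagonal entries have opposite signs: (-3, -4), (-3, 4), (1, -2). Count: 3.

3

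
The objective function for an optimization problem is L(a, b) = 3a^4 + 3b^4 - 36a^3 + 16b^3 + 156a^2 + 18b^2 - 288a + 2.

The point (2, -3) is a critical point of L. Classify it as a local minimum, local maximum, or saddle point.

local minimum

The mixed partial ∂²L/∂a∂b is 0, so the Hessian at any point is diag(L_aa, L_bb) = diag(12(3a^2 - 18a + 26), 12(3b^2 + 8b + 3)).
At (2, -3): H = diag(24, 72).
Both eigenvalues are positive, so H is positive definite: a local minimum.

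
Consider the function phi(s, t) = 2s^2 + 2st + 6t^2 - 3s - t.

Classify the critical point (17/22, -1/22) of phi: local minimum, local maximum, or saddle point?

The Hessian of phi is constant: H = [[4, 2], [2, 12]].
det(H) = 4·12 − 2² = 44.
det(H) > 0 and tr(H) = 16 > 0, so H is positive definite and the point is a local minimum.

local minimum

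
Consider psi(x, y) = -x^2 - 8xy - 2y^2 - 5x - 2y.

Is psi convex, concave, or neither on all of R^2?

psi is quadratic, so its Hessian is the constant matrix H = [[-2, -8], [-8, -4]].
det(H) = -56, tr(H) = -6.
det(H) < 0, so H is indefinite: neither convex nor concave.

neither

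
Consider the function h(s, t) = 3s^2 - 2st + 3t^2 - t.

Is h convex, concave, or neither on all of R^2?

h is quadratic, so its Hessian is the constant matrix H = [[6, -2], [-2, 6]].
det(H) = 32, tr(H) = 12.
det(H) > 0 and tr(H) > 0, so H is positive definite everywhere: convex.

convex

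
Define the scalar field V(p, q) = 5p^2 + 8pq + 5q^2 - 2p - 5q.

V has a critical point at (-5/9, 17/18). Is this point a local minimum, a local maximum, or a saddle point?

local minimum

The Hessian of V is constant: H = [[10, 8], [8, 10]].
det(H) = 10·10 − 8² = 36.
det(H) > 0 and tr(H) = 20 > 0, so H is positive definite and the point is a local minimum.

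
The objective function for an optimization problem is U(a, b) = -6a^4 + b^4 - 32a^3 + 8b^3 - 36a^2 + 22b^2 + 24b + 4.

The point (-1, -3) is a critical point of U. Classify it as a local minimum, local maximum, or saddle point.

local minimum

The mixed partial ∂²U/∂a∂b is 0, so the Hessian at any point is diag(U_aa, U_bb) = diag(-24(3a^2 + 8a + 3), 4(3b^2 + 12b + 11)).
At (-1, -3): H = diag(48, 8).
Both eigenvalues are positive, so H is positive definite: a local minimum.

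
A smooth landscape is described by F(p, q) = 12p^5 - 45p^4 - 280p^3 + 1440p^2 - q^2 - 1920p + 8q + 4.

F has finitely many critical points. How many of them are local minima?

F separates as a function of p plus a function of q, so ∇F=0 decouples.
∂F/∂p = 60(p - 4)(p - 2)(p - 1)(p + 4) = 0 at p ∈ {-4, 1, 2, 4}; ∂F/∂q = -2(q - 4) = 0 at q ∈ {4}.
The Hessian is diagonal: diag(F_pp, F_qq). Second derivatives: F_pp(-4)=-14400, F_pp(1)=900, F_pp(2)=-720, F_pp(4)=2880; F_qq(4)=-2.
Local minima occur where both diagonal entries positive: none. Count: 0.

0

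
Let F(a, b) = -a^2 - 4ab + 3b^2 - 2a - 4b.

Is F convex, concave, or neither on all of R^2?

neither

F is quadratic, so its Hessian is the constant matrix H = [[-2, -4], [-4, 6]].
det(H) = -28, tr(H) = 4.
det(H) < 0, so H is indefinite: neither convex nor concave.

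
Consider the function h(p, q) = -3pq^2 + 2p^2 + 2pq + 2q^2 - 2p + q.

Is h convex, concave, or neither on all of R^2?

neither

The term -3pq^2 is cubic, so the Hessian is not constant.
∂²h/∂q² = -6p + 4, which takes both signs as p varies (negative for sufficiently large p). A diagonal entry of the Hessian changing sign means the Hessian is neither positive- nor negative-semidefinite on all of R^2.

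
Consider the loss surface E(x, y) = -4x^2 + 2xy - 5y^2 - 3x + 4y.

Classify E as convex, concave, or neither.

concave

E is quadratic, so its Hessian is the constant matrix H = [[-8, 2], [2, -10]].
det(H) = 76, tr(H) = -18.
det(H) > 0 and tr(H) < 0, so H is negative definite everywhere: concave.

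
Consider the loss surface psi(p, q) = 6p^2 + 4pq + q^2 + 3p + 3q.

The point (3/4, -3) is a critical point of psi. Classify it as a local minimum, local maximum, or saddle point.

The Hessian of psi is constant: H = [[12, 4], [4, 2]].
det(H) = 12·2 − 4² = 8.
det(H) > 0 and tr(H) = 14 > 0, so H is positive definite and the point is a local minimum.

local minimum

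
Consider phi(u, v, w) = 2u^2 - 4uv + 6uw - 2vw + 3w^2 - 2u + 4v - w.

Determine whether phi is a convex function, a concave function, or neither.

neither

phi is quadratic, so its Hessian is the constant matrix H = [[4, -4, 6], [-4, 0, -2], [6, -2, 6]].
Leading principal minors: 4, -16, -16.
Neither pattern holds ⇒ H is indefinite ⇒ neither convex nor concave.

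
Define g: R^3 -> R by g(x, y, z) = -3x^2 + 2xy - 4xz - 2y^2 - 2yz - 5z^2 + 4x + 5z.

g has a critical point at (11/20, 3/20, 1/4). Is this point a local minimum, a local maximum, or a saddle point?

The Hessian is constant: H = [[-6, 2, -4], [2, -4, -2], [-4, -2, -10]].
Leading principal minors: Δ₁ = -6, Δ₂ = 20, Δ₃ = -80.
The minors alternate sign starting negative (−, +, −), so H is negative definite: a local maximum.

local maximum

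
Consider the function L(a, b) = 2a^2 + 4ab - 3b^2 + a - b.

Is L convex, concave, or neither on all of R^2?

neither

L is quadratic, so its Hessian is the constant matrix H = [[4, 4], [4, -6]].
det(H) = -40, tr(H) = -2.
det(H) < 0, so H is indefinite: neither convex nor concave.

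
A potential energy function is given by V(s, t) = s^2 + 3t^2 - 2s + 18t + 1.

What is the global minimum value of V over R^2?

-27

V(s,t) separates as P(s) + Q(t) + 1, so its minimum is min P + min Q + 1.
P'(s) = 2s - 2 vanishes at s ∈ {1}; Q'(t) = 6(t + 3) vanishes at t ∈ {-3}.
Local minima of P (where P''>0): P(1)=-1. Local minima of Q: Q(-3)=-27.
So the global minimum of V is P(1) + Q(-3) + 1 = -1 − 27 + 1 = -27, attained at (1, -3).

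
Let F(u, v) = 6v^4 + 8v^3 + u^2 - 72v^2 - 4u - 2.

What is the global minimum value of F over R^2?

F(u,v) separates as P(u) + Q(v) − 2, so its minimum is min P + min Q − 2.
P'(u) = 2u - 4 vanishes at u ∈ {2}; Q'(v) = 24v(v - 2)(v + 3) vanishes at v ∈ {-3, 0, 2}.
Local minima of P (where P''>0): P(2)=-4. Local minima of Q: Q(-3)=-378, Q(2)=-128.
So the global minimum of F is P(2) + Q(-3) − 2 = -4 − 378 − 2 = -384, attained at (2, -3).

-384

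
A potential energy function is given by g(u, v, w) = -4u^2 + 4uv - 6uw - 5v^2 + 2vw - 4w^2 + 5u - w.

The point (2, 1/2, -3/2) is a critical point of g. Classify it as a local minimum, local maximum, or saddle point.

The Hessian is constant: H = [[-8, 4, -6], [4, -10, 2], [-6, 2, -8]].
Leading principal minors: Δ₁ = -8, Δ₂ = 64, Δ₃ = -216.
The minors alternate sign starting negative (−, +, −), so H is negative definite: a local maximum.

local maximum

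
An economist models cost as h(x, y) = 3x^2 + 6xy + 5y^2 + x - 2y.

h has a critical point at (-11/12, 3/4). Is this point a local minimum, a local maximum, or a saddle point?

The Hessian of h is constant: H = [[6, 6], [6, 10]].
det(H) = 6·10 − 6² = 24.
det(H) > 0 and tr(H) = 16 > 0, so H is positive definite and the point is a local minimum.

local minimum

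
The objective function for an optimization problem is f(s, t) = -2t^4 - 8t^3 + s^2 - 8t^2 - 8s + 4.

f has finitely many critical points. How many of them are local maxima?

0

f separates as a function of s plus a function of t, so ∇f=0 decouples.
∂f/∂s = 2(s - 4) = 0 at s ∈ {4}; ∂f/∂t = -8t(t + 1)(t + 2) = 0 at t ∈ {-2, -1, 0}.
The Hessian is diagonal: diag(f_ss, f_tt). Second derivatives: f_ss(4)=2; f_tt(-2)=-16, f_tt(-1)=8, f_tt(0)=-16.
Local maxima occur where both diagonal entries negative: none. Count: 0.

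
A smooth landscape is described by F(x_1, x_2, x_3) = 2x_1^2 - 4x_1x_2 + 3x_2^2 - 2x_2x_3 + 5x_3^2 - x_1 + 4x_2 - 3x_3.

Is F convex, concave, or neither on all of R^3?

convex

F is quadratic, so its Hessian is the constant matrix H = [[4, -4, 0], [-4, 6, -2], [0, -2, 10]].
Leading principal minors: 4, 8, 64.
All positive ⇒ H ≻ 0 ⇒ convex.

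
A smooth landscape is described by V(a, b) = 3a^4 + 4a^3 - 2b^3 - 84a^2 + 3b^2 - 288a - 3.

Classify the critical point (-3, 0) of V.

The mixed partial ∂²V/∂a∂b is 0, so the Hessian at any point is diag(V_aa, V_bb) = diag(12(3a^2 + 2a - 14), 6(-2b + 1)).
At (-3, 0): H = diag(84, 6).
Both eigenvalues are positive, so H is positive definite: a local minimum.

local minimum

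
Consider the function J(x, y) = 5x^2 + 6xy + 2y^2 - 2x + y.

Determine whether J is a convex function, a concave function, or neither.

convex

J is quadratic, so its Hessian is the constant matrix H = [[10, 6], [6, 4]].
det(H) = 4, tr(H) = 14.
det(H) > 0 and tr(H) > 0, so H is positive definite everywhere: convex.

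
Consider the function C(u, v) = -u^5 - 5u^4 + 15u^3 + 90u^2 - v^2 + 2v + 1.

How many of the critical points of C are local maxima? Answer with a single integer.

2

C separates as a function of u plus a function of v, so ∇C=0 decouples.
∂C/∂u = -5u(u - 3)(u + 3)(u + 4) = 0 at u ∈ {-4, -3, 0, 3}; ∂C/∂v = -2(v - 1) = 0 at v ∈ {1}.
The Hessian is diagonal: diag(C_uu, C_vv). Second derivatives: C_uu(-4)=140, C_uu(-3)=-90, C_uu(0)=180, C_uu(3)=-630; C_vv(1)=-2.
Local maxima occur where both diagonal entries negative: (-3, 1), (3, 1). Count: 2.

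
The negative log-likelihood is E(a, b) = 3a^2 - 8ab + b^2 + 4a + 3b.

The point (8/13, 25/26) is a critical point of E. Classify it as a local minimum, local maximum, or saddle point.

The Hessian of E is constant: H = [[6, -8], [-8, 2]].
det(H) = 6·2 − (-8)² = -52.
Since det(H) < 0, H is indefinite and the critical point is a saddle point.

saddle point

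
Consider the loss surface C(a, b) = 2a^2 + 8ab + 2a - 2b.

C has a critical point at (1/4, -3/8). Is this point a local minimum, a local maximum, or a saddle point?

The Hessian of C is constant: H = [[4, 8], [8, 0]].
det(H) = 4·0 − 8² = -64.
Since det(H) < 0, H is indefinite and the critical point is a saddle point.

saddle point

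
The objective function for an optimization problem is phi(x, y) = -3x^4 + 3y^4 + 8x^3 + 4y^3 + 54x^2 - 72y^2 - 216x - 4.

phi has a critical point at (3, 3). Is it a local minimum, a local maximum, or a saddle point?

saddle point

The mixed partial ∂²phi/∂x∂y is 0, so the Hessian at any point is diag(phi_xx, phi_yy) = diag(12(-3x^2 + 4x + 9), 12(3y^2 + 2y - 12)).
At (3, 3): H = diag(-72, 252).
The eigenvalues have opposite signs, so H is indefinite: a saddle point.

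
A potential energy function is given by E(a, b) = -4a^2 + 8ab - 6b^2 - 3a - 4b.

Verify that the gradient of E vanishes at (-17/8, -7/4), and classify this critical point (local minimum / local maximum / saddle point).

local maximum

∇E = (-8a + 8b - 3, 8a - 12b - 4); substituting (-17/8, -7/4) gives ∇E = (0, 0), so (-17/8, -7/4) is indeed a critical point.
The Hessian of E is constant: H = [[-8, 8], [8, -12]].
det(H) = (-8)·(-12) − 8² = 32.
det(H) > 0 and tr(H) = -20 < 0, so H is negative definite and the point is a local maximum.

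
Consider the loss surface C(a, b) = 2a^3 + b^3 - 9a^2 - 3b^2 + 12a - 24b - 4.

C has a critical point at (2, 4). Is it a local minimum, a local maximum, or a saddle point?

local minimum

The mixed partial ∂²C/∂a∂b is 0, so the Hessian at any point is diag(C_aa, C_bb) = diag(6(2a - 3), 6(b - 1)).
At (2, 4): H = diag(6, 18).
Both eigenvalues are positive, so H is positive definite: a local minimum.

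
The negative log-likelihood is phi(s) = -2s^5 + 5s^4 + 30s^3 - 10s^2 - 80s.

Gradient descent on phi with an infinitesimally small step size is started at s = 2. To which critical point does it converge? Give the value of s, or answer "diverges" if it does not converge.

phi'(s) = -10(s - 4)(s - 1)(s + 1)(s + 2), so phi'(2) = 240.
Gradient descent moves in the -phi' direction, i.e. s is decreasing.
The nearest critical point in that direction is s = 1, where phi'' = 180 > 0 (a local minimum). The iterate converges there.

1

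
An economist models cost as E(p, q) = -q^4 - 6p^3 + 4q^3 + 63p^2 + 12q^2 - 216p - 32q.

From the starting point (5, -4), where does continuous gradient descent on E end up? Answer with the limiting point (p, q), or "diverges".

E is separable, so gradient descent decouples: p follows -∂E/∂p, q follows -∂E/∂q.
∂E/∂p = -18(p - 4)(p - 3); at p=5 this is -36, so p increases.
∂E/∂q = -4(q - 4)(q - 1)(q + 2); at q=-4 this is 320, so q decreases.
The p-coordinate has no critical point in that direction and runs off to infinity.

diverges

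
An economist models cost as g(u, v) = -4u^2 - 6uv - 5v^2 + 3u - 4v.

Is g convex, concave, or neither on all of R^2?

g is quadratic, so its Hessian is the constant matrix H = [[-8, -6], [-6, -10]].
det(H) = 44, tr(H) = -18.
det(H) > 0 and tr(H) < 0, so H is negative definite everywhere: concave.

concave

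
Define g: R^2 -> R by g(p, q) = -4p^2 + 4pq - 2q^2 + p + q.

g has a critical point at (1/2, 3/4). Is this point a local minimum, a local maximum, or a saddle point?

local maximum

The Hessian of g is constant: H = [[-8, 4], [4, -4]].
det(H) = (-8)·(-4) − 4² = 16.
det(H) > 0 and tr(H) = -12 < 0, so H is negative definite and the point is a local maximum.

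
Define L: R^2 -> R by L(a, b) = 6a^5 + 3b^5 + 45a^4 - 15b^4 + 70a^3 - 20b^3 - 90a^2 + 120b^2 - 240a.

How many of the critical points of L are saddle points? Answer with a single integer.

8

L separates as a function of a plus a function of b, so ∇L=0 decouples.
∂L/∂a = 30(a - 1)(a + 1)(a + 2)(a + 4) = 0 at a ∈ {-4, -2, -1, 1}; ∂L/∂b = 15b(b - 4)(b - 2)(b + 2) = 0 at b ∈ {-2, 0, 2, 4}.
The Hessian is diagonal: diag(L_aa, L_bb). Second derivatives: L_aa(-4)=-900, L_aa(-2)=180, L_aa(-1)=-180, L_aa(1)=900; L_bb(-2)=-720, L_bb(0)=240, L_bb(2)=-240, L_bb(4)=720.
Saddle points occur where the two diagonal entries have opposite signs: (-4, 0), (-4, 4), (-2, -2), (-2, 2), (-1, 0), (-1, 4), (1, -2), (1, 2). Count: 8.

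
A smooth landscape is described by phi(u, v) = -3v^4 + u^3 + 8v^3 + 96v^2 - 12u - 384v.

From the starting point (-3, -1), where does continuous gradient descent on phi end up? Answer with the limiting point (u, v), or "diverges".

phi is separable, so gradient descent decouples: u follows -∂phi/∂u, v follows -∂phi/∂v.
∂phi/∂u = 3(u - 2)(u + 2); at u=-3 this is 15, so u decreases.
∂phi/∂v = -12(v - 4)(v - 2)(v + 4); at v=-1 this is -540, so v increases.
The u-coordinate has no critical point in that direction and runs off to infinity.

diverges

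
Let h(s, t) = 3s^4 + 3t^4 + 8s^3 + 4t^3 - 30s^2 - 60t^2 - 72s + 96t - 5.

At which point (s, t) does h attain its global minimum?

(2, -4)

h(s,t) separates as P(s) + Q(t) − 5, so its minimum is min P + min Q − 5.
P'(s) = 12(s - 2)(s + 1)(s + 3) vanishes at s ∈ {-3, -1, 2}; Q'(t) = 12(t - 2)(t - 1)(t + 4) vanishes at t ∈ {-4, 1, 2}.
Local minima of P (where P''>0): P(-3)=-27, P(2)=-152. Local minima of Q: Q(-4)=-832, Q(2)=32.
So the global minimum of h is P(2) + Q(-4) − 5 = -152 − 832 − 5 = -989, attained at (2, -4).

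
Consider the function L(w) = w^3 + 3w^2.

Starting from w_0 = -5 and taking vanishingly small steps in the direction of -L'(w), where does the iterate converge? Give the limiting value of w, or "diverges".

diverges

L'(w) = 3w(w + 2), so L'(-5) = 45.
Gradient descent moves in the -L' direction, i.e. w is decreasing.
There is no critical point below w=-5, and L' keeps the same sign, so the iterate runs off to −∞.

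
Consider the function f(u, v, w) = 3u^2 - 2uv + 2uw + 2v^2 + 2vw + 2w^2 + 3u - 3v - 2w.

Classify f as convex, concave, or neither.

convex

f is quadratic, so its Hessian is the constant matrix H = [[6, -2, 2], [-2, 4, 2], [2, 2, 4]].
Leading principal minors: 6, 20, 24.
All positive ⇒ H ≻ 0 ⇒ convex.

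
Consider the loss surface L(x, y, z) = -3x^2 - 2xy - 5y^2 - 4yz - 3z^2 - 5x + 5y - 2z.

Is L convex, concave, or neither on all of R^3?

concave

L is quadratic, so its Hessian is the constant matrix H = [[-6, -2, 0], [-2, -10, -4], [0, -4, -6]].
Leading principal minors: -6, 56, -240.
Signs alternate −, +, − ⇒ H ≺ 0 ⇒ concave.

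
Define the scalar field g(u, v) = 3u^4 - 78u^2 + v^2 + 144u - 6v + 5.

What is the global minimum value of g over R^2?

-1060

g(u,v) separates as P(u) + Q(v) + 5, so its minimum is min P + min Q + 5.
P'(u) = 12(u - 3)(u - 1)(u + 4) vanishes at u ∈ {-4, 1, 3}; Q'(v) = 2v - 6 vanishes at v ∈ {3}.
Local minima of P (where P''>0): P(-4)=-1056, P(3)=-27. Local minima of Q: Q(3)=-9.
So the global minimum of g is P(-4) + Q(3) + 5 = -1056 − 9 + 5 = -1060, attained at (-4, 3).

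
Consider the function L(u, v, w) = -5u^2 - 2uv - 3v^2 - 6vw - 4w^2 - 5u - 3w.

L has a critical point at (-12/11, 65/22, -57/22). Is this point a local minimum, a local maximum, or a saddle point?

local maximum

The Hessian is constant: H = [[-10, -2, 0], [-2, -6, -6], [0, -6, -8]].
Leading principal minors: Δ₁ = -10, Δ₂ = 56, Δ₃ = -88.
The minors alternate sign starting negative (−, +, −), so H is negative definite: a local maximum.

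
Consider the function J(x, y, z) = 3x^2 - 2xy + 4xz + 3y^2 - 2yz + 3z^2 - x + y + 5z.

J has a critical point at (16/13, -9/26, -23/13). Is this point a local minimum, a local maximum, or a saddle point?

local minimum

The Hessian is constant: H = [[6, -2, 4], [-2, 6, -2], [4, -2, 6]].
Leading principal minors: Δ₁ = 6, Δ₂ = 32, Δ₃ = 104.
All leading minors are positive, so H is positive definite: a local minimum.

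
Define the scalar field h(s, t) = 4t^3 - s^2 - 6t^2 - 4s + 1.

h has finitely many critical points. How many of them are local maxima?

1

h separates as a function of s plus a function of t, so ∇h=0 decouples.
∂h/∂s = -2(s + 2) = 0 at s ∈ {-2}; ∂h/∂t = 12t(t - 1) = 0 at t ∈ {0, 1}.
The Hessian is diagonal: diag(h_ss, h_tt). Second derivatives: h_ss(-2)=-2; h_tt(0)=-12, h_tt(1)=12.
Local maxima occur where both diagonal entries negative: (-2, 0). Count: 1.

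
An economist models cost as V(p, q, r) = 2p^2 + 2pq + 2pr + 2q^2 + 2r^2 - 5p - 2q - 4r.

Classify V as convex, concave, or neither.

V is quadratic, so its Hessian is the constant matrix H = [[4, 2, 2], [2, 4, 0], [2, 0, 4]].
Leading principal minors: 4, 12, 32.
All positive ⇒ H ≻ 0 ⇒ convex.

convex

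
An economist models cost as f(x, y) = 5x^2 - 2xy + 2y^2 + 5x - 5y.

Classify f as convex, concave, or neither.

convex

f is quadratic, so its Hessian is the constant matrix H = [[10, -2], [-2, 4]].
det(H) = 36, tr(H) = 14.
det(H) > 0 and tr(H) > 0, so H is positive definite everywhere: convex.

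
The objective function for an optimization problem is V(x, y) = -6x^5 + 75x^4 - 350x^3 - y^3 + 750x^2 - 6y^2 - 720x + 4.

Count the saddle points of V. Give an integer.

V separates as a function of x plus a function of y, so ∇V=0 decouples.
∂V/∂x = -30(x - 4)(x - 3)(x - 2)(x - 1) = 0 at x ∈ {1, 2, 3, 4}; ∂V/∂y = -3y(y + 4) = 0 at y ∈ {-4, 0}.
The Hessian is diagonal: diag(V_xx, V_yy). Second derivatives: V_xx(1)=180, V_xx(2)=-60, V_xx(3)=60, V_xx(4)=-180; V_yy(-4)=12, V_yy(0)=-12.
Saddle points occur where the two diagonal entries have opposite signs: (1, 0), (2, -4), (3, 0), (4, -4). Count: 4.

4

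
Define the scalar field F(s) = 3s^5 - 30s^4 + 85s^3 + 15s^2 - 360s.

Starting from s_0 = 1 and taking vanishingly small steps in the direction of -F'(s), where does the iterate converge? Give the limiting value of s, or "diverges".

F'(s) = 15(s - 4)(s - 3)(s - 2)(s + 1), so F'(1) = -180.
Gradient descent moves in the -F' direction, i.e. s is increasing.
The nearest critical point in that direction is s = 2, where F'' = 90 > 0 (a local minimum). The iterate converges there.

2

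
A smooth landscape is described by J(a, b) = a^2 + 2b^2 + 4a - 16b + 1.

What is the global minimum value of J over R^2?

-35

J(a,b) separates as P(a) + Q(b) + 1, so its minimum is min P + min Q + 1.
P'(a) = 2a + 4 vanishes at a ∈ {-2}; Q'(b) = 4b - 16 vanishes at b ∈ {4}.
Local minima of P (where P''>0): P(-2)=-4. Local minima of Q: Q(4)=-32.
So the global minimum of J is P(-2) + Q(4) + 1 = -4 − 32 + 1 = -35, attained at (-2, 4).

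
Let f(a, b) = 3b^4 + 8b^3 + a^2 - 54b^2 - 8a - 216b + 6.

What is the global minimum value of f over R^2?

-685

f(a,b) separates as P(a) + Q(b) + 6, so its minimum is min P + min Q + 6.
P'(a) = 2a - 8 vanishes at a ∈ {4}; Q'(b) = 12(b - 3)(b + 2)(b + 3) vanishes at b ∈ {-3, -2, 3}.
Local minima of P (where P''>0): P(4)=-16. Local minima of Q: Q(-3)=189, Q(3)=-675.
So the global minimum of f is P(4) + Q(3) + 6 = -16 − 675 + 6 = -685, attained at (4, 3).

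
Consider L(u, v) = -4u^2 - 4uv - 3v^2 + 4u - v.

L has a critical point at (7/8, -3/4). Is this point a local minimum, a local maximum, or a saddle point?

local maximum

The Hessian of L is constant: H = [[-8, -4], [-4, -6]].
det(H) = (-8)·(-6) − (-4)² = 32.
det(H) > 0 and tr(H) = -14 < 0, so H is negative definite and the point is a local maximum.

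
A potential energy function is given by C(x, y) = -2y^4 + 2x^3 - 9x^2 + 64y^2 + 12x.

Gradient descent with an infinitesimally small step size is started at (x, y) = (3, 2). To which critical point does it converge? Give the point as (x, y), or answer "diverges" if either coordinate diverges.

(2, 0)

C is separable, so gradient descent decouples: x follows -∂C/∂x, y follows -∂C/∂y.
∂C/∂x = 6(x - 2)(x - 1); at x=3 this is 12, so x decreases.
∂C/∂y = -8y(y - 4)(y + 4); at y=2 this is 192, so y decreases.
x converges to its nearest critical value 2 (a local min of the x-part); y converges to 0. The iterate converges to (2, 0).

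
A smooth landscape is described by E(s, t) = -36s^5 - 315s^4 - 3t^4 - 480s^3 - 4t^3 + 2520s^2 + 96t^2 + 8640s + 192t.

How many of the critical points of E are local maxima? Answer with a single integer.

E separates as a function of s plus a function of t, so ∇E=0 decouples.
∂E/∂s = -180(s - 2)(s + 2)(s + 3)(s + 4) = 0 at s ∈ {-4, -3, -2, 2}; ∂E/∂t = -12(t - 4)(t + 1)(t + 4) = 0 at t ∈ {-4, -1, 4}.
The Hessian is diagonal: diag(E_ss, E_tt). Second derivatives: E_ss(-4)=2160, E_ss(-3)=-900, E_ss(-2)=1440, E_ss(2)=-21600; E_tt(-4)=-288, E_tt(-1)=180, E_tt(4)=-480.
Local maxima occur where both diagonal entries negative: (-3, -4), (-3, 4), (2, -4), (2, 4). Count: 4.

4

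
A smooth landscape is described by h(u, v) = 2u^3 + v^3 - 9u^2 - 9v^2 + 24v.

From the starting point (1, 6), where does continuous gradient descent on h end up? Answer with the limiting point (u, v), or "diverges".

h is separable, so gradient descent decouples: u follows -∂h/∂u, v follows -∂h/∂v.
∂h/∂u = 6u(u - 3); at u=1 this is -12, so u increases.
∂h/∂v = 3(v - 4)(v - 2); at v=6 this is 24, so v decreases.
u converges to its nearest critical value 3 (a local min of the u-part); v converges to 4. The iterate converges to (3, 4).

(3, 4)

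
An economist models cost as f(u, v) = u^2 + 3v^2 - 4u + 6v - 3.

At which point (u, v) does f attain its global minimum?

(2, -1)

f(u,v) separates as P(u) + Q(v) − 3, so its minimum is min P + min Q − 3.
P'(u) = 2u - 4 vanishes at u ∈ {2}; Q'(v) = 6v + 6 vanishes at v ∈ {-1}.
Local minima of P (where P''>0): P(2)=-4. Local minima of Q: Q(-1)=-3.
So the global minimum of f is P(2) + Q(-1) − 3 = -4 − 3 − 3 = -10, attained at (2, -1).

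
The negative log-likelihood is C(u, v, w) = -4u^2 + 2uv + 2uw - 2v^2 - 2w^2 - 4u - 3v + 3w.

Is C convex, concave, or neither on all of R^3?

concave

C is quadratic, so its Hessian is the constant matrix H = [[-8, 2, 2], [2, -4, 0], [2, 0, -4]].
Leading principal minors: -8, 28, -96.
Signs alternate −, +, − ⇒ H ≺ 0 ⇒ concave.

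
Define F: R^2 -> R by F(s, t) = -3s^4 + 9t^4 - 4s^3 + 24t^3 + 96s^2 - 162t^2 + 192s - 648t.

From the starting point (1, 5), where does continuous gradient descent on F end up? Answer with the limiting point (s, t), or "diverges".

F is separable, so gradient descent decouples: s follows -∂F/∂s, t follows -∂F/∂t.
∂F/∂s = -12(s - 4)(s + 1)(s + 4); at s=1 this is 360, so s decreases.
∂F/∂t = 36(t - 3)(t + 2)(t + 3); at t=5 this is 4032, so t decreases.
s converges to its nearest critical value -1 (a local min of the s-part); t converges to 3. The iterate converges to (-1, 3).

(-1, 3)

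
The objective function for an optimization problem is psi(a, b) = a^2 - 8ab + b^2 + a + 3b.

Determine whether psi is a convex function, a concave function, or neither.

psi is quadratic, so its Hessian is the constant matrix H = [[2, -8], [-8, 2]].
det(H) = -60, tr(H) = 4.
det(H) < 0, so H is indefinite: neither convex nor concave.

neither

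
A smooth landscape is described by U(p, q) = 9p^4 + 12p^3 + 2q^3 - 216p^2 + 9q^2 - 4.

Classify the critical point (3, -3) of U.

saddle point

The mixed partial ∂²U/∂p∂q is 0, so the Hessian at any point is diag(U_pp, U_qq) = diag(36(3p^2 + 2p - 12), 6(2q + 3)).
At (3, -3): H = diag(756, -18).
The eigenvalues have opposite signs, so H is indefinite: a saddle point.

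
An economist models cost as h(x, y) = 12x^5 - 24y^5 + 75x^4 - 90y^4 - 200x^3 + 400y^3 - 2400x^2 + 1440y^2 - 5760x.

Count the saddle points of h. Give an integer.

h separates as a function of x plus a function of y, so ∇h=0 decouples.
∂h/∂x = 60(x - 4)(x + 2)(x + 3)(x + 4) = 0 at x ∈ {-4, -3, -2, 4}; ∂h/∂y = -120y(y - 3)(y + 2)(y + 4) = 0 at y ∈ {-4, -2, 0, 3}.
The Hessian is diagonal: diag(h_xx, h_yy). Second derivatives: h_xx(-4)=-960, h_xx(-3)=420, h_xx(-2)=-720, h_xx(4)=20160; h_yy(-4)=6720, h_yy(-2)=-2400, h_yy(0)=2880, h_yy(3)=-12600.
Saddle points occur where the two diagonal entries have opposite signs: (-4, -4), (-4, 0), (-3, -2), (-3, 3), (-2, -4), (-2, 0), (4, -2), (4, 3). Count: 8.

8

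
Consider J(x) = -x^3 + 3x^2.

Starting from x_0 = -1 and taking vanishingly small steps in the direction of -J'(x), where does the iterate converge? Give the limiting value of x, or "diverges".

J'(x) = -3x(x - 2), so J'(-1) = -9.
Gradient descent moves in the -J' direction, i.e. x is increasing.
The nearest critical point in that direction is x = 0, where J'' = 6 > 0 (a local minimum). The iterate converges there.

0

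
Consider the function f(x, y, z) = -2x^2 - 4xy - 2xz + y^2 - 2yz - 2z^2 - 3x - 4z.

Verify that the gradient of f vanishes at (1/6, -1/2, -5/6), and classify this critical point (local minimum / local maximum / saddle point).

saddle point

∇f = (-4x - 4y - 2z - 3, -4x + 2y - 2z, -2x - 2y - 4z - 4); substituting (1/6, -1/2, -5/6) gives ∇f = (0, 0, 0), so (1/6, -1/2, -5/6) is indeed a critical point.
The Hessian is constant: H = [[-4, -4, -2], [-4, 2, -2], [-2, -2, -4]].
Leading principal minors: Δ₁ = -4, Δ₂ = -24, Δ₃ = 72.
The minors fit neither the all-positive nor the alternating-sign pattern, so H is indefinite: a saddle point.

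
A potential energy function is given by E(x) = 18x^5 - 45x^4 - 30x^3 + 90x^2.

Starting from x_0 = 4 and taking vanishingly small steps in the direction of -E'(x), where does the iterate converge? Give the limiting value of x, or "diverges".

E'(x) = 90x(x - 2)(x - 1)(x + 1), so E'(4) = 10800.
Gradient descent moves in the -E' direction, i.e. x is decreasing.
The nearest critical point in that direction is x = 2, where E'' = 540 > 0 (a local minimum). The iterate converges there.

2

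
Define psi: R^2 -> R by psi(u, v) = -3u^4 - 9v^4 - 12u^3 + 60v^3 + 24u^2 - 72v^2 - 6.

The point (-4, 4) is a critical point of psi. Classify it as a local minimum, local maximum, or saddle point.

local maximum

The mixed partial ∂²psi/∂u∂v is 0, so the Hessian at any point is diag(psi_uu, psi_vv) = diag(12(-3u^2 - 6u + 4), 36(-3v^2 + 10v - 4)).
At (-4, 4): H = diag(-240, -432).
Both eigenvalues are negative, so H is negative definite: a local maximum.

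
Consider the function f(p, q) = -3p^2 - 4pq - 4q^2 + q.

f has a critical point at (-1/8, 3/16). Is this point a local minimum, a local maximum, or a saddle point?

local maximum

The Hessian of f is constant: H = [[-6, -4], [-4, -8]].
det(H) = (-6)·(-8) − (-4)² = 32.
det(H) > 0 and tr(H) = -14 < 0, so H is negative definite and the point is a local maximum.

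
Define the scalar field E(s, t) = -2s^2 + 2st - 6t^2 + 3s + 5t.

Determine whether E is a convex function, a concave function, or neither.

concave

E is quadratic, so its Hessian is the constant matrix H = [[-4, 2], [2, -12]].
det(H) = 44, tr(H) = -16.
det(H) > 0 and tr(H) < 0, so H is negative definite everywhere: concave.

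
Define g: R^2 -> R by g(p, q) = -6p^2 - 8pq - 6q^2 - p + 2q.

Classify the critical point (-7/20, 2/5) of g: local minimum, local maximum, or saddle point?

local maximum

The Hessian of g is constant: H = [[-12, -8], [-8, -12]].
det(H) = (-12)·(-12) − (-8)² = 80.
det(H) > 0 and tr(H) = -24 < 0, so H is negative definite and the point is a local maximum.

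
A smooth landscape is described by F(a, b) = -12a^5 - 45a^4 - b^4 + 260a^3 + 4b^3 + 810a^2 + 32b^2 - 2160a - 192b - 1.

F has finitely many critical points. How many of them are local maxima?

F separates as a function of a plus a function of b, so ∇F=0 decouples.
∂F/∂a = -60(a - 3)(a - 1)(a + 3)(a + 4) = 0 at a ∈ {-4, -3, 1, 3}; ∂F/∂b = -4(b - 4)(b - 3)(b + 4) = 0 at b ∈ {-4, 3, 4}.
The Hessian is diagonal: diag(F_aa, F_bb). Second derivatives: F_aa(-4)=2100, F_aa(-3)=-1440, F_aa(1)=2400, F_aa(3)=-5040; F_bb(-4)=-224, F_bb(3)=28, F_bb(4)=-32.
Local maxima occur where both diagonal entries negative: (-3, -4), (-3, 4), (3, -4), (3, 4). Count: 4.

4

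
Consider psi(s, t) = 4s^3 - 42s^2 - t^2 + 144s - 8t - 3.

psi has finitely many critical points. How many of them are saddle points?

1

psi separates as a function of s plus a function of t, so ∇psi=0 decouples.
∂psi/∂s = 12(s - 4)(s - 3) = 0 at s ∈ {3, 4}; ∂psi/∂t = -2(t + 4) = 0 at t ∈ {-4}.
The Hessian is diagonal: diag(psi_ss, psi_tt). Second derivatives: psi_ss(3)=-12, psi_ss(4)=12; psi_tt(-4)=-2.
Saddle points occur where the two diagonal entries have opposite signs: (4, -4). Count: 1.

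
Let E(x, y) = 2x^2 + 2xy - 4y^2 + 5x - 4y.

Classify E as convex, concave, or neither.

neither

E is quadratic, so its Hessian is the constant matrix H = [[4, 2], [2, -8]].
det(H) = -36, tr(H) = -4.
det(H) < 0, so H is indefinite: neither convex nor concave.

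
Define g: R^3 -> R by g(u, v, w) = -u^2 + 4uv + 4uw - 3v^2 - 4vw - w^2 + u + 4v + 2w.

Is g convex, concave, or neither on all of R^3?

g is quadratic, so its Hessian is the constant matrix H = [[-2, 4, 4], [4, -6, -4], [4, -4, -2]].
Leading principal minors: -2, -4, 8.
Neither pattern holds ⇒ H is indefinite ⇒ neither convex nor concave.

neither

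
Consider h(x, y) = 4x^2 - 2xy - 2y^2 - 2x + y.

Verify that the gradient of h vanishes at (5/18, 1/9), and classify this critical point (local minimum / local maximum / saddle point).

∇h = (8x - 2y - 2, -2x - 4y + 1); substituting (5/18, 1/9) gives ∇h = (0, 0), so (5/18, 1/9) is indeed a critical point.
The Hessian of h is constant: H = [[8, -2], [-2, -4]].
det(H) = 8·(-4) − (-2)² = -36.
Since det(H) < 0, H is indefinite and the critical point is a saddle point.

saddle point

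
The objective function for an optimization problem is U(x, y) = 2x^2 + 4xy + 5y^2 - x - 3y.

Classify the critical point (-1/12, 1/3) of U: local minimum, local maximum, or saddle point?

The Hessian of U is constant: H = [[4, 4], [4, 10]].
det(H) = 4·10 − 4² = 24.
det(H) > 0 and tr(H) = 14 > 0, so H is positive definite and the point is a local minimum.

local minimum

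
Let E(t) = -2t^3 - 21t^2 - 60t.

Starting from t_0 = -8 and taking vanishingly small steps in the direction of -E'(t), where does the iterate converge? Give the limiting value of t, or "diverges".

E'(t) = -6(t + 2)(t + 5), so E'(-8) = -108.
Gradient descent moves in the -E' direction, i.e. t is increasing.
The nearest critical point in that direction is t = -5, where E'' = 18 > 0 (a local minimum). The iterate converges there.

-5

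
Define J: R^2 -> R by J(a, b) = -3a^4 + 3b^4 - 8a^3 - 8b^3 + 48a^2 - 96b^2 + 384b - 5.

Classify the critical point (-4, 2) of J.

The mixed partial ∂²J/∂a∂b is 0, so the Hessian at any point is diag(J_aa, J_bb) = diag(12(-3a^2 - 4a + 8), 12(3b^2 - 4b - 16)).
At (-4, 2): H = diag(-288, -144).
Both eigenvalues are negative, so H is negative definite: a local maximum.

local maximum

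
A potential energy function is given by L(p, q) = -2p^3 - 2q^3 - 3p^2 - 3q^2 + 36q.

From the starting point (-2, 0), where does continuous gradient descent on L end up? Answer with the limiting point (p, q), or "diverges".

(-1, -3)

L is separable, so gradient descent decouples: p follows -∂L/∂p, q follows -∂L/∂q.
∂L/∂p = -6p(p + 1); at p=-2 this is -12, so p increases.
∂L/∂q = -6(q - 2)(q + 3); at q=0 this is 36, so q decreases.
p converges to its nearest critical value -1 (a local min of the p-part); q converges to -3. The iterate converges to (-1, -3).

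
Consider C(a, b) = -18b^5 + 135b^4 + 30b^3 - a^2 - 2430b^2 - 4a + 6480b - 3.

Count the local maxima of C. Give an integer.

C separates as a function of a plus a function of b, so ∇C=0 decouples.
∂C/∂a = -2(a + 2) = 0 at a ∈ {-2}; ∂C/∂b = -90(b - 4)(b - 3)(b - 2)(b + 3) = 0 at b ∈ {-3, 2, 3, 4}.
The Hessian is diagonal: diag(C_aa, C_bb). Second derivatives: C_aa(-2)=-2; C_bb(-3)=18900, C_bb(2)=-900, C_bb(3)=540, C_bb(4)=-1260.
Local maxima occur where both diagonal entries negative: (-2, 2), (-2, 4). Count: 2.

2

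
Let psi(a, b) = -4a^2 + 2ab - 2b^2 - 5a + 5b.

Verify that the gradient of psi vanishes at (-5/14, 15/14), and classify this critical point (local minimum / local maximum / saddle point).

local maximum

∇psi = (-8a + 2b - 5, 2a - 4b + 5); substituting (-5/14, 15/14) gives ∇psi = (0, 0), so (-5/14, 15/14) is indeed a critical point.
The Hessian of psi is constant: H = [[-8, 2], [2, -4]].
det(H) = (-8)·(-4) − 2² = 28.
det(H) > 0 and tr(H) = -12 < 0, so H is negative definite and the point is a local maximum.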